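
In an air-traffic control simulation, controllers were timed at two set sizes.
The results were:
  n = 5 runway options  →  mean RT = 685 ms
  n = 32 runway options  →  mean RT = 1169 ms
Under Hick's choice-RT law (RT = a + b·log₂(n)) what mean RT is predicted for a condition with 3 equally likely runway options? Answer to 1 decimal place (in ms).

With log₂ n on the abscissa the relation is linear; from the two conditions:
  b = (1169 − 685) / (log₂ 32 − log₂ 5) = 484 / (5 − 2.3219) = 180.727 ms/bit
  a = 685 − 180.727 × 2.3219 = 265.365 ms
Then RT(3) = 265.365 + 180.727 × log₂ 3 = 265.365 + 180.727 × 1.5850 ≈ 551.810 ms.

551.8 ms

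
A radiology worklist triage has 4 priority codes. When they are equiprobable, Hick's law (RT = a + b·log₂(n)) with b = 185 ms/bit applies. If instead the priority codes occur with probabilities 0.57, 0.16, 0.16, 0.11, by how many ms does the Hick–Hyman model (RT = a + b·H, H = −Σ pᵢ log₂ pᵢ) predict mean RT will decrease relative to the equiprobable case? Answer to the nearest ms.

63 ms

The RT saving is b·ΔH. Equiprobable H₀ = log₂(4) = 2.0000 bits; with the given probabilities H = 1.6586 bits.
b·(H₀ − H) = 185 × (2.0000 − 1.6586) = 63.16 ms.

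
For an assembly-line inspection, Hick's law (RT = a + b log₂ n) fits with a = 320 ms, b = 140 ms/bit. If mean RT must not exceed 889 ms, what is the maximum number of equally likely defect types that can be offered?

16

Set 320 + 140·log₂ n ≤ 889 → log₂ n ≤ (889 − 320)/140 = 4.0643.
So n ≤ 2^4.0643 = 16.729; the largest integer n is 16.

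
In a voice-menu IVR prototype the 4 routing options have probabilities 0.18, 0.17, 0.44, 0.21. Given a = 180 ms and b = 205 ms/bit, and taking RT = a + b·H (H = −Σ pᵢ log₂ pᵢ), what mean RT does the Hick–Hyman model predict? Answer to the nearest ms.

564 ms

Entropy contributions −pᵢ log₂ pᵢ: 0.4453, 0.4346, 0.5211, 0.4728; sum H = 1.8739 bits.
RT = a + bH = 180 + 205·1.8739 = 564.14 ms.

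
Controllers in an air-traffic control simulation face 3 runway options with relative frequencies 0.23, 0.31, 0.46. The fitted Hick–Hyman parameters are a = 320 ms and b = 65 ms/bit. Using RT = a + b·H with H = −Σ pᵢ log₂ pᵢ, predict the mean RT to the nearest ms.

419 ms

Entropy contributions −pᵢ log₂ pᵢ: 0.4877, 0.5238, 0.5153; sum H = 1.5268 bits.
RT = a + bH = 320 + 65·1.5268 = 419.24 ms.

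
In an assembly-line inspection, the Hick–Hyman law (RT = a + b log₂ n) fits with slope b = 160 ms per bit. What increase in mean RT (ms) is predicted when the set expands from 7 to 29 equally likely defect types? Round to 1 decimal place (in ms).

328.1 ms

ΔRT = (a + b log₂ n₂) − (a + b log₂ n₁) = b·(log₂ n₂ − log₂ n₁).
log₂(29) − log₂(7) = 4.8580 − 2.8074 = 2.0506.
ΔRT = 160 × 2.0506 = 328.100 ms.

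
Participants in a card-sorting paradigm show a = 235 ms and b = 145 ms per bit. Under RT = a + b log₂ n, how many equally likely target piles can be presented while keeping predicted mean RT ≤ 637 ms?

6

Information budget: (637 − 235)/145 = 2.7724 bits, so n ≤ 2^2.7724 = 6.833 → at most 6.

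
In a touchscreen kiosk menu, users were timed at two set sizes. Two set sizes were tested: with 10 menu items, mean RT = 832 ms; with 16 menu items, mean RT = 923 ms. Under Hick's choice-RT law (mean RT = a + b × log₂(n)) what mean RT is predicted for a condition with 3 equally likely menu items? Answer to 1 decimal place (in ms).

598.9 ms

RT is linear in log₂ n, so two points fix the line:
  b = (923 − 832) / (log₂ 16 − log₂ 10) = 91 / (4 − 3.3219) = 134.204 ms/bit
  a = 832 − 134.204 × 3.3219 = 386.184 ms
Then RT(3) = 386.184 + 134.204 × log₂ 3 = 386.184 + 134.204 × 1.5850 ≈ 598.892 ms.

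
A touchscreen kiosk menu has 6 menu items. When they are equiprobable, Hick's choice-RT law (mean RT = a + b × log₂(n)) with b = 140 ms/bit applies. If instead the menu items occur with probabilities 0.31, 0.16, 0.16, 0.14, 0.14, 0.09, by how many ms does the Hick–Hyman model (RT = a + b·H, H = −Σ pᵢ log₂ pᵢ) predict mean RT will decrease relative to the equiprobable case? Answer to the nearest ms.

Equiprobable entropy H₀ = log₂ 6 = 2.5850 bits.
Skewed entropy H = −Σ pᵢ log₂ pᵢ = 2.4767 bits.
ΔRT = b·(H₀ − H) = 140 × 0.1083 = 15.16 ms.

15 ms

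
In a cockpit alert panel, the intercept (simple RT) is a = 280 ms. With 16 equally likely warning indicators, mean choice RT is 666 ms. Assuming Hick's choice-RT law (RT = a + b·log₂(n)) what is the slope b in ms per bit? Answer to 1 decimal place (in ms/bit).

96.5 ms/bit

b = (666 − 280) / log₂(16) = 386 / 4 = 96.500 ms/bit.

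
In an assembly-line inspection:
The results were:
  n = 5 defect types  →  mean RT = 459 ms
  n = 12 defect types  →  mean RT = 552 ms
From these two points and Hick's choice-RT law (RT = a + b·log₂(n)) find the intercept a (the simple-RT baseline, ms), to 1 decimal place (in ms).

Slope: b = (552 − 459) / (log₂ 12 − log₂ 5) = 93/1.2630 = 73.632 ms/bit.
a = RT₁ − b·log₂ n₁ = 459 − 73.632 × 2.3219 = 288.031 ms.

288.0 ms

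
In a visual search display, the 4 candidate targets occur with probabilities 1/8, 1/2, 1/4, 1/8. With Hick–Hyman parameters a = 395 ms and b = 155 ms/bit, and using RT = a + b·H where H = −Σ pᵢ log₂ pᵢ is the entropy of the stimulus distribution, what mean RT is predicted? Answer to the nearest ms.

Each term −pᵢ log₂ pᵢ: 0.125·3 + 0.5·1 + 0.25·2 + 0.125·3; summed, H = 1.750 bits.
Mean RT = a + bH = 395 + 155·1.750 = 666.25 ms.

666 ms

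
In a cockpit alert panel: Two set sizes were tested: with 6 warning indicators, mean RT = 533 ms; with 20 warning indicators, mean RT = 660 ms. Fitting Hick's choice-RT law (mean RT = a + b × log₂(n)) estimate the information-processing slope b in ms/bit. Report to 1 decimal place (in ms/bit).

The slope on a log₂ axis is (660 − 533) / (4.3219 − 2.5850) = 73.116 ms/bit.

73.1 ms/bit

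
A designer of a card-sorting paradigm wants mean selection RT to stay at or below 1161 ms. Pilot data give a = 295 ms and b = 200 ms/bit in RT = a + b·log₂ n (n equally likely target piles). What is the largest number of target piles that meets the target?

20

200·log₂ n ≤ 1161 − 295 = 866, giving log₂ n ≤ 4.3300 and n ≤ 20.112. The largest whole number is 20.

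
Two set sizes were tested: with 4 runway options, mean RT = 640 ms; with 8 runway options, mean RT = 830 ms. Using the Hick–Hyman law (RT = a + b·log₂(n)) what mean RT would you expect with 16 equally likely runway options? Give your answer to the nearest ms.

1020 ms

RT is linear in log₂ n, so two points fix the line:
  b = (830 − 640) / (log₂ 8 − log₂ 4) = 190 / (3 − 2) = 190 ms/bit
  a = 640 − 190 × 2 = 260 ms
Then RT(16) = 260 + 190 × log₂ 16 = 260 + 190 × 4 ≈ 1020.000 ms.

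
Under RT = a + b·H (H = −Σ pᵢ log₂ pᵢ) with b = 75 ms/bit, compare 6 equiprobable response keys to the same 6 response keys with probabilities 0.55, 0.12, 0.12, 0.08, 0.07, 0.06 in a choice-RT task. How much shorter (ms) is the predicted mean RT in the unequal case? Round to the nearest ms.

43 ms

Equiprobable entropy H₀ = log₂ 6 = 2.5850 bits.
Skewed entropy H = −Σ pᵢ log₂ pᵢ = 2.0121 bits.
ΔRT = b·(H₀ − H) = 75 × 0.5729 = 42.96 ms.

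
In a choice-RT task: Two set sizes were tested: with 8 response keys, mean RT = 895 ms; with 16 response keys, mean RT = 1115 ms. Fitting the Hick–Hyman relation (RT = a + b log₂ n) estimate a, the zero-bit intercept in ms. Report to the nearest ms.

235 ms

Slope: b = (1115 − 895) / (log₂ 16 − log₂ 8) = 220/1.0000 = 220 ms/bit.
Intercept: a = 895 − 220·log₂(8) = 235.000 ms.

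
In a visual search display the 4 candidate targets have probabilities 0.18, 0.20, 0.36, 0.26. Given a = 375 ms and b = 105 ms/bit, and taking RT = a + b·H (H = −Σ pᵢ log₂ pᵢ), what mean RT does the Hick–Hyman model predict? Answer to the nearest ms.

Entropy contributions −pᵢ log₂ pᵢ: 0.4453, 0.4644, 0.5306, 0.5053; sum H = 1.9456 bits.
RT = a + bH = 375 + 105·1.9456 = 579.29 ms.

579 ms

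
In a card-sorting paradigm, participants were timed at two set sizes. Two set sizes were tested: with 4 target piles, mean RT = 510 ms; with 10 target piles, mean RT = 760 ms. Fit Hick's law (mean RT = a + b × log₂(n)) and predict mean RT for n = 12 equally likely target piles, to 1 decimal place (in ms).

809.7 ms

Fit slope and intercept:
  b = (760 − 510) / (log₂ 10 − log₂ 4) = 250 / (3.3219 − 2) = 189.118 ms/bit
  a = 510 − 189.118 × 2 = 131.765 ms
Then RT(12) = 131.765 + 189.118 × log₂ 12 = 131.765 + 189.118 × 3.5850 ≈ 809.744 ms.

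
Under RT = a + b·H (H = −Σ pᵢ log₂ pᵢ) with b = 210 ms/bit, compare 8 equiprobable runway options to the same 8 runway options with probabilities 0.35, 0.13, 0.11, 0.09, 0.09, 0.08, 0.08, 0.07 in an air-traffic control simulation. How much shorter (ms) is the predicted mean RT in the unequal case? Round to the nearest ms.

55 ms

Equiprobable entropy H₀ = log₂ 8 = 3.0000 bits.
Skewed entropy H = −Σ pᵢ log₂ pᵢ = 2.7399 bits.
ΔRT = b·(H₀ − H) = 210 × 0.2601 = 54.62 ms.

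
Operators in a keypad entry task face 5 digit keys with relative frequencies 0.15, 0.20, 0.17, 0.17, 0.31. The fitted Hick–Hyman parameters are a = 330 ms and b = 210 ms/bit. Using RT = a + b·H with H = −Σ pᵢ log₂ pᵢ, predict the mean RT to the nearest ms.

806 ms

H = 0.15·log₂(1/0.15) + 0.20·log₂(1/0.20) + 0.17·log₂(1/0.17) + 0.17·log₂(1/0.17) + 0.31·log₂(1/0.31) = 2.2679 bits.
RT = 330 + 210 × 2.2679 = 806.26 ms.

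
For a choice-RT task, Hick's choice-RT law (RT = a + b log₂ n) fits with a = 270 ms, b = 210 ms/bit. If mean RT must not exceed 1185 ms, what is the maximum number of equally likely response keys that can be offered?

20

210·log₂ n ≤ 1185 − 270 = 915, giving log₂ n ≤ 4.3571 and n ≤ 20.494. The largest whole number is 20.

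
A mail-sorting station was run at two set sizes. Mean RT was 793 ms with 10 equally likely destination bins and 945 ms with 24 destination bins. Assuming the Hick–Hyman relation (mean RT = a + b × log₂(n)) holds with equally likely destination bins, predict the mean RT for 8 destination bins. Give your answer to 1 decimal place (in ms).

754.3 ms

RT is linear in log₂ n, so two points fix the line:
  b = (945 − 793) / (log₂ 24 − log₂ 10) = 152 / (4.5850 − 3.3219) = 120.345 ms/bit
  a = 793 − 120.345 × 3.3219 = 393.222 ms
Then RT(8) = 393.222 + 120.345 × log₂ 8 = 393.222 + 120.345 × 3 ≈ 754.258 ms.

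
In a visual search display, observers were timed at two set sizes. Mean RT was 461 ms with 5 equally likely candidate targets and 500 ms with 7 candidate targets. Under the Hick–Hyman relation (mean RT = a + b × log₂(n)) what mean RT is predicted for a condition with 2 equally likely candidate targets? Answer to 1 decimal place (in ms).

With log₂ n on the abscissa the relation is linear; from the two conditions:
  b = (500 − 461) / (log₂ 7 − log₂ 5) = 39 / (2.8074 − 2.3219) = 80.342 ms/bit
  a = 461 − 80.342 × 2.3219 = 274.452 ms
Then RT(2) = 274.452 + 80.342 × log₂ 2 = 274.452 + 80.342 × 1 ≈ 354.794 ms.

354.8 ms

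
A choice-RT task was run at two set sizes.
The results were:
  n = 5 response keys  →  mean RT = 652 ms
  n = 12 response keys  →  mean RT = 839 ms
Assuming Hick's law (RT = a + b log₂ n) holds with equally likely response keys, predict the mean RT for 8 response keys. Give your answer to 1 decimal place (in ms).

Fit slope and intercept:
  b = (839 − 652) / (log₂ 12 − log₂ 5) = 187 / (3.5850 − 2.3219) = 148.056 ms/bit
  a = 652 − 148.056 × 2.3219 = 308.224 ms
Then RT(8) = 308.224 + 148.056 × log₂ 8 = 308.224 + 148.056 × 3 ≈ 752.393 ms.

752.4 ms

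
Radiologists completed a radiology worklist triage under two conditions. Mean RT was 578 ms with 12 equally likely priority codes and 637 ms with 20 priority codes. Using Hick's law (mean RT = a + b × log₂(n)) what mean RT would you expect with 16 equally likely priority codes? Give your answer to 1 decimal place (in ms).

Fit slope and intercept:
  b = (637 − 578) / (log₂ 20 − log₂ 12) = 59 / (4.3219 − 3.5850) = 80.058 ms/bit
  a = 578 − 80.058 × 3.5850 = 290.995 ms
Then RT(16) = 290.995 + 80.058 × log₂ 16 = 290.995 + 80.058 × 4 ≈ 611.227 ms.

611.2 ms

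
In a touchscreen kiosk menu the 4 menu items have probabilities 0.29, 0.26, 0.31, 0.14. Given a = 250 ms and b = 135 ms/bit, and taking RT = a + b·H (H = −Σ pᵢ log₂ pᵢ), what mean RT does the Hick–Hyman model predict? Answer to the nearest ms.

512 ms

H = 0.29·log₂(1/0.29) + 0.26·log₂(1/0.26) + 0.31·log₂(1/0.31) + 0.14·log₂(1/0.14) = 1.9441 bits.
RT = 250 + 135 × 1.9441 = 512.45 ms.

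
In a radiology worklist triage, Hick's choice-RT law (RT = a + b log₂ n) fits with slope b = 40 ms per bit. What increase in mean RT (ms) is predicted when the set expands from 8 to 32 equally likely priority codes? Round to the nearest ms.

The intercept a cancels: ΔRT = b·(log₂ n₂ − log₂ n₁) = b·log₂(n₂/n₁).
log₂(32) − log₂(8) = log₂(32/8) = log₂(4) = 2.
ΔRT = 40 × 2.0000 = 80.000 ms.

80 ms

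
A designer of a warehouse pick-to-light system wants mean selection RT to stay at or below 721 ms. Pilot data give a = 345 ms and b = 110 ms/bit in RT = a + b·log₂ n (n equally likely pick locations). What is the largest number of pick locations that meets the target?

10

110·log₂ n ≤ 721 − 345 = 376, giving log₂ n ≤ 3.4182 and n ≤ 10.690. The largest whole number is 10.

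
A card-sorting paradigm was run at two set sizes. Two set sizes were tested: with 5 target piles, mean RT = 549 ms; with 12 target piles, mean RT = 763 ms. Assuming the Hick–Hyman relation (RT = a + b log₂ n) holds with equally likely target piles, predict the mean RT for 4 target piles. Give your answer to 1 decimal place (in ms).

Fit slope and intercept:
  b = (763 − 549) / (log₂ 12 − log₂ 5) = 214 / (3.5850 − 2.3219) = 169.433 ms/bit
  a = 549 − 169.433 × 2.3219 = 155.588 ms
Then RT(4) = 155.588 + 169.433 × log₂ 4 = 155.588 + 169.433 × 2 ≈ 494.455 ms.

494.5 ms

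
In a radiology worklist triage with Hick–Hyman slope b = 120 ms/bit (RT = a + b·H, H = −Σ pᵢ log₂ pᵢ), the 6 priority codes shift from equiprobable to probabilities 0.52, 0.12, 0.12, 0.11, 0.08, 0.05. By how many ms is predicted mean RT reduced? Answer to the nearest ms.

60 ms

Equiprobable entropy H₀ = log₂ 6 = 2.5850 bits.
Skewed entropy H = −Σ pᵢ log₂ pᵢ = 2.0826 bits.
ΔRT = b·(H₀ − H) = 120 × 0.5024 = 60.28 ms.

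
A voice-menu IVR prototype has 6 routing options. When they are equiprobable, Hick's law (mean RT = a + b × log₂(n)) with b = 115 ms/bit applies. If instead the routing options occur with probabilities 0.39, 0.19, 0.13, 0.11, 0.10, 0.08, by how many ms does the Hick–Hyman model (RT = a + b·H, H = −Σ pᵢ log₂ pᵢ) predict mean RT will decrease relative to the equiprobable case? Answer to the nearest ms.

28 ms

Equiprobable entropy H₀ = log₂ 6 = 2.5850 bits.
Skewed entropy H = −Σ pᵢ log₂ pᵢ = 2.3417 bits.
ΔRT = b·(H₀ − H) = 115 × 0.2433 = 27.98 ms.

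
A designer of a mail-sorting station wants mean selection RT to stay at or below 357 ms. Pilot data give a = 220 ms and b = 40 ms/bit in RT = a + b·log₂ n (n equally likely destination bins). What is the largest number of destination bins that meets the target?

10

Set 220 + 40·log₂ n ≤ 357 → log₂ n ≤ (357 − 220)/40 = 3.4250.
So n ≤ 2^3.4250 = 10.741; the largest integer n is 10.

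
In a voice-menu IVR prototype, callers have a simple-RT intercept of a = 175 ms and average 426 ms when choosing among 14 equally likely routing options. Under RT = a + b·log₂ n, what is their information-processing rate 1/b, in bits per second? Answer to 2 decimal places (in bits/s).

b = (426 − 175)/log₂ 14 = 251/3.8074 = 65.925 ms per bit = 0.06593 s/bit; the reciprocal is 15.169 bits/s.

15.17 bits/s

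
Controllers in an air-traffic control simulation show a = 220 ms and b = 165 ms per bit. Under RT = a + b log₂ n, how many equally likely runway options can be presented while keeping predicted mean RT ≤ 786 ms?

10

Set 220 + 165·log₂ n ≤ 786 → log₂ n ≤ (786 − 220)/165 = 3.4303.
So n ≤ 2^3.4303 = 10.780; the largest integer n is 10.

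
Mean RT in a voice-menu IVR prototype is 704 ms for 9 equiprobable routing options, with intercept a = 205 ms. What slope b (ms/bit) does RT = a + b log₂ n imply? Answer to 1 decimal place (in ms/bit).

log₂(9) = 3.1699 bits.
b = (RT − a)/log₂ n = (704 − 205) / 3.1699 = 157.417 ms/bit.

157.4 ms/bit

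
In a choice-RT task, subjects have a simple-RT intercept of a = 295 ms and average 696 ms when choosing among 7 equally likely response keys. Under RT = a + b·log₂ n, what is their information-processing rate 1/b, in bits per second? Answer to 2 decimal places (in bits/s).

Choice component = 696 − 295 = 401 ms over log₂(7) = 2.8074 bits.
b = 401 / 2.8074 = 142.839 ms/bit, so 1/b = 7.001 bits/s.

7.00 bits/s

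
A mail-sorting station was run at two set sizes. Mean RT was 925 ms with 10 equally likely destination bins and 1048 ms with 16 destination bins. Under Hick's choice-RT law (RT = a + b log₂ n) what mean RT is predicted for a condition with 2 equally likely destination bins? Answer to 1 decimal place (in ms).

Solve the two-equation system in a and b:
  b = (1048 − 925) / (log₂ 16 − log₂ 10) = 123 / (4 − 3.3219) = 181.397 ms/bit
  a = 925 − 181.397 × 3.3219 = 322.413 ms
Then RT(2) = 322.413 + 181.397 × log₂ 2 = 322.413 + 181.397 × 1 ≈ 503.810 ms.

503.8 ms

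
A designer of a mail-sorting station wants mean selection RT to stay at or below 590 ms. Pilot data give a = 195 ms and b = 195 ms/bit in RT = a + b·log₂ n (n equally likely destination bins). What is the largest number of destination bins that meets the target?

4

Set 195 + 195·log₂ n ≤ 590 → log₂ n ≤ (590 − 195)/195 = 2.0256.
So n ≤ 2^2.0256 = 4.072; the largest integer n is 4.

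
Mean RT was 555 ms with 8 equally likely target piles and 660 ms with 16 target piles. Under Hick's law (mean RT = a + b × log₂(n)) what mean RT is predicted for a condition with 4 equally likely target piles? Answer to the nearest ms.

450 ms

RT is linear in log₂ n, so two points fix the line:
  b = (660 − 555) / (log₂ 16 − log₂ 8) = 105 / (4 − 3) = 105 ms/bit
  a = 555 − 105 × 3 = 240 ms
Then RT(4) = 240 + 105 × log₂ 4 = 240 + 105 × 2 ≈ 450.000 ms.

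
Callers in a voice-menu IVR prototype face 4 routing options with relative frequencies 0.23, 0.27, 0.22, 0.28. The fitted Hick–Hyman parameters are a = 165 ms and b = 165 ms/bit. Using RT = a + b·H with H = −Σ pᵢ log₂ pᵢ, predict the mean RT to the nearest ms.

H = 0.23·log₂(1/0.23) + 0.27·log₂(1/0.27) + 0.22·log₂(1/0.22) + 0.28·log₂(1/0.28) = 1.9925 bits.
RT = 165 + 165 × 1.9925 = 493.76 ms.

494 ms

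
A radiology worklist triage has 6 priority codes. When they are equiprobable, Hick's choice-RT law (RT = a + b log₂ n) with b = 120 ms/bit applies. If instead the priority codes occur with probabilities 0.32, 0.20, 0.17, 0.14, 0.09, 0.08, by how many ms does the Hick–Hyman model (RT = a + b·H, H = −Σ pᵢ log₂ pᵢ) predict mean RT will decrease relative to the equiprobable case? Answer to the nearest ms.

Equiprobable entropy H₀ = log₂ 6 = 2.5850 bits.
Skewed entropy H = −Σ pᵢ log₂ pᵢ = 2.4263 bits.
ΔRT = b·(H₀ − H) = 120 × 0.1587 = 19.04 ms.

19 ms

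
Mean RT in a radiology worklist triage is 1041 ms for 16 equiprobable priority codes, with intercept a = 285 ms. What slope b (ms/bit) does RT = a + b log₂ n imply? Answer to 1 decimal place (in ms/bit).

b = (1041 − 285) / log₂(16) = 756 / 4 = 189.000 ms/bit.

189.0 ms/bit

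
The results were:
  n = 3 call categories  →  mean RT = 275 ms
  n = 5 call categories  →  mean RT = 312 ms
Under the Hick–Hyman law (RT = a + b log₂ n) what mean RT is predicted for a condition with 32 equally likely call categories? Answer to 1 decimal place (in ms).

446.5 ms

Solve the two-equation system in a and b:
  b = (312 − 275) / (log₂ 5 − log₂ 3) = 37 / (2.3219 − 1.5850) = 50.206 ms/bit
  a = 275 − 50.206 × 1.5850 = 195.426 ms
Then RT(32) = 195.426 + 50.206 × log₂ 32 = 195.426 + 50.206 × 5 ≈ 446.455 ms.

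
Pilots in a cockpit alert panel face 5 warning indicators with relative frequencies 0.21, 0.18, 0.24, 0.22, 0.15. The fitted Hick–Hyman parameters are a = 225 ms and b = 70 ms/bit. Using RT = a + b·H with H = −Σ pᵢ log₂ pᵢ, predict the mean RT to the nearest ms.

H = 0.21·log₂(1/0.21) + 0.18·log₂(1/0.18) + 0.24·log₂(1/0.24) + 0.22·log₂(1/0.22) + 0.15·log₂(1/0.15) = 2.3034 bits.
RT = 225 + 70 × 2.3034 = 386.24 ms.

386 ms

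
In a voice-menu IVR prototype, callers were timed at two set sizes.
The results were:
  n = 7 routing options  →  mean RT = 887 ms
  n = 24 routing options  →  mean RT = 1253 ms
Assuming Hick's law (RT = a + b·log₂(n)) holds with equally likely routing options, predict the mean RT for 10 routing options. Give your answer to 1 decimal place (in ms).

992.9 ms

Solve the two-equation system in a and b:
  b = (1253 − 887) / (log₂ 24 − log₂ 7) = 366 / (4.5850 − 2.8074) = 205.895 ms/bit
  a = 887 − 205.895 × 2.8074 = 308.980 ms
Then RT(10) = 308.980 + 205.895 × log₂ 10 = 308.980 + 205.895 × 3.3219 ≈ 992.948 ms.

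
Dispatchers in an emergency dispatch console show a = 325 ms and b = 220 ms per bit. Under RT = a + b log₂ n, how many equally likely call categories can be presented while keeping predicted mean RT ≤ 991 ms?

220·log₂ n ≤ 991 − 325 = 666, giving log₂ n ≤ 3.0273 and n ≤ 8.153. The largest whole number is 8.

8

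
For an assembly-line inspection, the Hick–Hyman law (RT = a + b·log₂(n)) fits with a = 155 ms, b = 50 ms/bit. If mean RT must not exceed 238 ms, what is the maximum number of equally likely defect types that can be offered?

3

Set 155 + 50·log₂ n ≤ 238 → log₂ n ≤ (238 − 155)/50 = 1.6600.
So n ≤ 2^1.6600 = 3.160; the largest integer n is 3.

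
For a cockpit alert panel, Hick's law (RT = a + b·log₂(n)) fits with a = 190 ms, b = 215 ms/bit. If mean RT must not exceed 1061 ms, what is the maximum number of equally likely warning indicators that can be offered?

Information budget: (1061 − 190)/215 = 4.0512 bits, so n ≤ 2^4.0512 = 16.578 → at most 16.

16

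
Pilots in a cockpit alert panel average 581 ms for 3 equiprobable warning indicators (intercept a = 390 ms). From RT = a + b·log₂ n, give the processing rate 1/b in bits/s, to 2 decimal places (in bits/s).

8.30 bits/s

b = (581 − 390)/log₂ 3 = 191/1.5850 = 120.508 ms per bit = 0.12051 s/bit; the reciprocal is 8.298 bits/s.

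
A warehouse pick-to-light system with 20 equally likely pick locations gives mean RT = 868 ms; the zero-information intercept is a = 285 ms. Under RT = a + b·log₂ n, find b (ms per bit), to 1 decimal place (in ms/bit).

134.9 ms/bit

b = (868 − 285) / log₂(20) = 583 / 4.3219 = 134.893 ms/bit.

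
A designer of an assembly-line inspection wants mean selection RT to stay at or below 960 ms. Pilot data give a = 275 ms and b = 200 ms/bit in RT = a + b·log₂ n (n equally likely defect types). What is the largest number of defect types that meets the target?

10

Information budget: (960 − 275)/200 = 3.4250 bits, so n ≤ 2^3.4250 = 10.741 → at most 10.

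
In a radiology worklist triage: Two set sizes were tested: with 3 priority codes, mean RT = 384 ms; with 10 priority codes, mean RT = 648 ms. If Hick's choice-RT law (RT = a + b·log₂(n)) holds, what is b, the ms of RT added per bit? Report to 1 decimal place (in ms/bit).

152.0 ms/bit

The slope on a log₂ axis is (648 − 384) / (3.3219 − 1.5850) = 151.989 ms/bit.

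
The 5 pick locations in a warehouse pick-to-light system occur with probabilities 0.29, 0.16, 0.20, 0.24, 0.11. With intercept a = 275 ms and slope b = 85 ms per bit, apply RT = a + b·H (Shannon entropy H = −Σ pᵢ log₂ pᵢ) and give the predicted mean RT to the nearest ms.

H = 0.29·log₂(1/0.29) + 0.16·log₂(1/0.16) + 0.20·log₂(1/0.20) + 0.24·log₂(1/0.24) + 0.11·log₂(1/0.11) = 2.2497 bits.
RT = 275 + 85 × 2.2497 = 466.23 ms.

466 ms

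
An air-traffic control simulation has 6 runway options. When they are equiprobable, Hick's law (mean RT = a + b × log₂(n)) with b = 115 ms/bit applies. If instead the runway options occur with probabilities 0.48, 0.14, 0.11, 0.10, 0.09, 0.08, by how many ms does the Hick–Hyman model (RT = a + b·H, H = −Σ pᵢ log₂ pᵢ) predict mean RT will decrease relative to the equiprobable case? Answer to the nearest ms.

45 ms

Equiprobable entropy H₀ = log₂ 6 = 2.5850 bits.
Skewed entropy H = −Σ pᵢ log₂ pᵢ = 2.1920 bits.
ΔRT = b·(H₀ − H) = 115 × 0.3929 = 45.19 ms.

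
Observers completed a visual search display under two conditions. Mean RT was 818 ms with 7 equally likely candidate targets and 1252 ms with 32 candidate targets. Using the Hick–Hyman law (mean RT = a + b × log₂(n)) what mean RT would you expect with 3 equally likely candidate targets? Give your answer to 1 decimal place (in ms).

Solve the two-equation system in a and b:
  b = (1252 − 818) / (log₂ 32 − log₂ 7) = 434 / (5 − 2.8074) = 197.934 ms/bit
  a = 818 − 197.934 × 2.8074 = 262.328 ms
Then RT(3) = 262.328 + 197.934 × log₂ 3 = 262.328 + 197.934 × 1.5850 ≈ 576.046 ms.

576.0 ms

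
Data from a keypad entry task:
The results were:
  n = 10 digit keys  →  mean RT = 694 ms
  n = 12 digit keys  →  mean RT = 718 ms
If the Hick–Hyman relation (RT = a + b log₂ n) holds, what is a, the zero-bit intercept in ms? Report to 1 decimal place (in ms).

390.9 ms

The slope on a log₂ axis is (718 − 694) / (3.5850 − 3.3219) = 91.243 ms/bit.
a = RT₁ − b·log₂ n₁ = 694 − 91.243 × 3.3219 = 390.898 ms.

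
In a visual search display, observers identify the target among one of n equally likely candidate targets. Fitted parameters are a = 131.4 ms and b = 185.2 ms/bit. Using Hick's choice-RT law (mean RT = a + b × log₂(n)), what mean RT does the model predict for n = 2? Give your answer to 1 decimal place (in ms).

316.6 ms

log₂(2) = 1 bits, so RT = 131.4 + 185.2 × 1 ≈ 316.600 ms.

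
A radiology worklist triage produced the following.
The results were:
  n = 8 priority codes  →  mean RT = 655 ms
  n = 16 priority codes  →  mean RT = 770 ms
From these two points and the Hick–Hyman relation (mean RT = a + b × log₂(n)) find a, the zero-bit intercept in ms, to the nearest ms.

310 ms

b = (RT₂ − RT₁)/(log₂ n₂ − log₂ n₁) = (770 − 655)/(4 − 3) = 115 ms/bit.
a = RT₁ − b·log₂ n₁ = 655 − 115 × 3 = 310.000 ms.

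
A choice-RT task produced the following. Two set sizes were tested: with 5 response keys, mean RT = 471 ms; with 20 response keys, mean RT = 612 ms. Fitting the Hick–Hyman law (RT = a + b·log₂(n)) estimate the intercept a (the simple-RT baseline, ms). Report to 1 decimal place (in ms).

307.3 ms

The slope on a log₂ axis is (612 − 471) / (4.3219 − 2.3219) = 70.500 ms/bit.
a = RT₁ − b·log₂ n₁ = 471 − 70.500 × 2.3219 = 307.304 ms.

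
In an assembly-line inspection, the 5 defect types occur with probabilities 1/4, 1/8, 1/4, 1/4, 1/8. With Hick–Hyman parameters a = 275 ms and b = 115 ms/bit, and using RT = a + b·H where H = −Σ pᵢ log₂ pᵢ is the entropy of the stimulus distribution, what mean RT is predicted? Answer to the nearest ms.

Each term −pᵢ log₂ pᵢ: 0.25·2 + 0.125·3 + 0.25·2 + 0.25·2 + 0.125·3; summed, H = 2.250 bits.
Mean RT = a + bH = 275 + 115·2.250 = 533.75 ms.

534 ms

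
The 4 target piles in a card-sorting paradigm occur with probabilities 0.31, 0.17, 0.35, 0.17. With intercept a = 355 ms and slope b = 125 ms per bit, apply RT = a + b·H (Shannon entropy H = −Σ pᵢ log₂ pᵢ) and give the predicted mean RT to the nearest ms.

595 ms

Entropy contributions −pᵢ log₂ pᵢ: 0.5238, 0.4346, 0.5301, 0.4346; sum H = 1.9231 bits.
RT = a + bH = 355 + 125·1.9231 = 595.38 ms.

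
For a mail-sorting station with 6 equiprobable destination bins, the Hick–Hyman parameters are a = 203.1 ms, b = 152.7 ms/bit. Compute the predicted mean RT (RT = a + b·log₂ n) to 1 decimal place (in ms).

log₂(6) = 2.5850 bits, so RT = 203.1 + 152.7 × 2.5850 ≈ 597.824 ms.

597.8 ms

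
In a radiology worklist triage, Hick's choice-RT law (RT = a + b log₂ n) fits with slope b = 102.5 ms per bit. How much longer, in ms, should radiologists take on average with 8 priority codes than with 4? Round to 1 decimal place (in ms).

102.5 ms

ΔRT = (a + b log₂ n₂) − (a + b log₂ n₁) = b·(log₂ n₂ − log₂ n₁).
log₂(8) − log₂(4) = log₂(8/4) = log₂(2) = 1.
ΔRT = 102.5 × 1.0000 = 102.500 ms.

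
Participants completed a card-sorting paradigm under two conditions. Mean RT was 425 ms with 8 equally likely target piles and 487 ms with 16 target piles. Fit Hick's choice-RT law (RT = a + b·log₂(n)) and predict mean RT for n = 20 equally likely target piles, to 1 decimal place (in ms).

Solve the two-equation system in a and b:
  b = (487 − 425) / (log₂ 16 − log₂ 8) = 62 / (4 − 3) = 62.000 ms/bit
  a = 425 − 62.000 × 3 = 239.000 ms
Then RT(20) = 239.000 + 62.000 × log₂ 20 = 239.000 + 62.000 × 4.3219 ≈ 506.960 ms.

507.0 ms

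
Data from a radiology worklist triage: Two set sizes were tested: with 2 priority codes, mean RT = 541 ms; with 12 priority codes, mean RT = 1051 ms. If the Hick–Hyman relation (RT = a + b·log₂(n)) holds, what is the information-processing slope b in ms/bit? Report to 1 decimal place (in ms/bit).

The slope on a log₂ axis is (1051 − 541) / (3.5850 − 1) = 197.295 ms/bit.

197.3 ms/bit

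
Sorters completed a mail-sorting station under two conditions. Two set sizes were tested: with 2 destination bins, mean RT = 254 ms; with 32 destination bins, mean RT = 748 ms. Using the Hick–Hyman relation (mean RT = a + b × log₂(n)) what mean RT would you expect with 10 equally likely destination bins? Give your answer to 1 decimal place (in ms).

540.8 ms

RT is linear in log₂ n, so two points fix the line:
  b = (748 − 254) / (log₂ 32 − log₂ 2) = 494 / (5 − 1) = 123.500 ms/bit
  a = 254 − 123.500 × 1 = 130.500 ms
Then RT(10) = 130.500 + 123.500 × log₂ 10 = 130.500 + 123.500 × 3.3219 ≈ 540.758 ms.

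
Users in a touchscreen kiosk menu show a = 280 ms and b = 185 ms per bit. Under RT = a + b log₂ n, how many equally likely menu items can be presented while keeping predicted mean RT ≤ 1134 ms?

24

185·log₂ n ≤ 1134 − 280 = 854, giving log₂ n ≤ 4.6162 and n ≤ 24.526. The largest whole number is 24.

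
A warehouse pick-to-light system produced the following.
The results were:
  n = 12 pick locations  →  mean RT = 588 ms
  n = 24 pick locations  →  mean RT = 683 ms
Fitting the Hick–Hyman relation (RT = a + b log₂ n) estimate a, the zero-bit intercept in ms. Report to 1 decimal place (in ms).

247.4 ms

b = (RT₂ − RT₁)/(log₂ n₂ − log₂ n₁) = (683 − 588)/(4.5850 − 3.5850) = 95.000 ms/bit.
Intercept: a = 588 − 95.000·log₂(12) = 247.429 ms.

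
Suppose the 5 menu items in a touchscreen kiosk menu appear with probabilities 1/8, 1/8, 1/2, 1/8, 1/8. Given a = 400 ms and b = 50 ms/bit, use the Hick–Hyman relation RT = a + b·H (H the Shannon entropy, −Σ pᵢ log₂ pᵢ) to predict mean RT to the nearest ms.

500 ms

H = −Σ pᵢ log₂ pᵢ = 0.125·3 + 0.125·3 + 0.5·1 + 0.125·3 + 0.125·3 = 2.000 bits.
RT = 400 + 50 × 2.000 = 500.00 ms.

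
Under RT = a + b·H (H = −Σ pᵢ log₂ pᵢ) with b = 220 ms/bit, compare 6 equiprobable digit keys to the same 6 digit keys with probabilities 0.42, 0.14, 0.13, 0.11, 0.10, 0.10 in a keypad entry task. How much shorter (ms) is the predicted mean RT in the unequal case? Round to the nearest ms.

Equiprobable entropy H₀ = log₂ 6 = 2.5850 bits.
Skewed entropy H = −Σ pᵢ log₂ pᵢ = 2.3201 bits.
ΔRT = b·(H₀ − H) = 220 × 0.2649 = 58.28 ms.

58 ms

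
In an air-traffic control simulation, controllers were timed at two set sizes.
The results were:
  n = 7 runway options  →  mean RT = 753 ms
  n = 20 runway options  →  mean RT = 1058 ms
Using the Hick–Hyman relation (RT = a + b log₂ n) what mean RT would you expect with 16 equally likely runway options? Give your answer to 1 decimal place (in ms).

993.2 ms

Solve the two-equation system in a and b:
  b = (1058 − 753) / (log₂ 20 − log₂ 7) = 305 / (4.3219 − 2.8074) = 201.377 ms/bit
  a = 753 − 201.377 × 2.8074 = 187.664 ms
Then RT(16) = 187.664 + 201.377 × log₂ 16 = 187.664 + 201.377 × 4 ≈ 993.171 ms.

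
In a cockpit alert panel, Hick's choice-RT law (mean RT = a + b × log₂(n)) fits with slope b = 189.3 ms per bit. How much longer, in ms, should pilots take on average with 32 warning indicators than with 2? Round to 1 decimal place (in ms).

The intercept a cancels: ΔRT = b·(log₂ n₂ − log₂ n₁) = b·log₂(n₂/n₁).
log₂(32) − log₂(2) = log₂(32/2) = log₂(16) = 4.
ΔRT = 189.3 × 4.0000 = 757.200 ms.

757.2 ms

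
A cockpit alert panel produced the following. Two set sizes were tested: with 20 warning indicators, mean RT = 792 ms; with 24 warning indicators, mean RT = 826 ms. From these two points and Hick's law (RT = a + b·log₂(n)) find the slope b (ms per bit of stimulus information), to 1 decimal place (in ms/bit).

Slope: b = (826 − 792) / (log₂ 24 − log₂ 20) = 34/0.2630 = 129.261 ms/bit.

129.3 ms/bit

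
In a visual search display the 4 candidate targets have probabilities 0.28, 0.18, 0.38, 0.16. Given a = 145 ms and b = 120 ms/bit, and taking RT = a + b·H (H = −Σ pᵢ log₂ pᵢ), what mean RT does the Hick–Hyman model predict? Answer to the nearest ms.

375 ms

Entropy contributions −pᵢ log₂ pᵢ: 0.5142, 0.4453, 0.5305, 0.4230; sum H = 1.9130 bits.
RT = a + bH = 145 + 120·1.9130 = 374.56 ms.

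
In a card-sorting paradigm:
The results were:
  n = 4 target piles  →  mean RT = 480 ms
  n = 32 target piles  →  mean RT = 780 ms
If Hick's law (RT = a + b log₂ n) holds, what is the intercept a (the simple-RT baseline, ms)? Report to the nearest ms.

280 ms

The slope on a log₂ axis is (780 − 480) / (5 − 2) = 100 ms/bit.
a = RT₁ − b·log₂ n₁ = 480 − 100 × 2 = 280.000 ms.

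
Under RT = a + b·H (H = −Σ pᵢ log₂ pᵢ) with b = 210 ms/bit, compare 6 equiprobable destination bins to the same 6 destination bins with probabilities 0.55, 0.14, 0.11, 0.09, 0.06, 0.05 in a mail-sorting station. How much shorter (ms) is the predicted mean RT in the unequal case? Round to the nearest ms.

124 ms

The RT saving is b·ΔH. Equiprobable H₀ = log₂(6) = 2.5850 bits; with the given probabilities H = 1.9941 bits.
b·(H₀ − H) = 210 × (2.5850 − 1.9941) = 124.09 ms.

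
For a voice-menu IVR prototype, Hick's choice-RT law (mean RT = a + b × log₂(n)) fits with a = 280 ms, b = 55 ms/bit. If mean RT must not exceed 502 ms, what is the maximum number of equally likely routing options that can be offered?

55·log₂ n ≤ 502 − 280 = 222, giving log₂ n ≤ 4.0364 and n ≤ 16.408. The largest whole number is 16.

16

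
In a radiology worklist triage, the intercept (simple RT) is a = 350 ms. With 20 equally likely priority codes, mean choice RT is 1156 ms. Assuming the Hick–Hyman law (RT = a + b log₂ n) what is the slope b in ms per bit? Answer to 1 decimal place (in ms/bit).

186.5 ms/bit

log₂(20) = 4.3219 bits.
b = (RT − a)/log₂ n = (1156 − 350) / 4.3219 = 186.491 ms/bit.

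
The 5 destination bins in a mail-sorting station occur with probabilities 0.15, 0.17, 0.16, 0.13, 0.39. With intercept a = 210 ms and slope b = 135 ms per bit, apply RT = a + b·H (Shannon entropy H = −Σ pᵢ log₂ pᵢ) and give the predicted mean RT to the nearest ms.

504 ms

H = 0.15·log₂(1/0.15) + 0.17·log₂(1/0.17) + 0.16·log₂(1/0.16) + 0.13·log₂(1/0.13) + 0.39·log₂(1/0.39) = 2.1806 bits.
RT = 210 + 135 × 2.1806 = 504.38 ms.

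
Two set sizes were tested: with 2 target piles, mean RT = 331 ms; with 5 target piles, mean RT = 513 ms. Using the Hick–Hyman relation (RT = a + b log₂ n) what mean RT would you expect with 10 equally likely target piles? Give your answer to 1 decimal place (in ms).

650.7 ms

Fit slope and intercept:
  b = (513 − 331) / (log₂ 5 − log₂ 2) = 182 / (2.3219 − 1) = 137.678 ms/bit
  a = 331 − 137.678 × 1 = 193.322 ms
Then RT(10) = 193.322 + 137.678 × log₂ 10 = 193.322 + 137.678 × 3.3219 ≈ 650.678 ms.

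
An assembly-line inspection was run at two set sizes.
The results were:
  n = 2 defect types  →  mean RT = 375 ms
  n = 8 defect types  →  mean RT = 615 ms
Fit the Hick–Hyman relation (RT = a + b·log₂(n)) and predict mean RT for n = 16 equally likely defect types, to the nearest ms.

RT is linear in log₂ n, so two points fix the line:
  b = (615 − 375) / (log₂ 8 − log₂ 2) = 240 / (3 − 1) = 120 ms/bit
  a = 375 − 120 × 1 = 255 ms
Then RT(16) = 255 + 120 × log₂ 16 = 255 + 120 × 4 ≈ 735.000 ms.

735 ms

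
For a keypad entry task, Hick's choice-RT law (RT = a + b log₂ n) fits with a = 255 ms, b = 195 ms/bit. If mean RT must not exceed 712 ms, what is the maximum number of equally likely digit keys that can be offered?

5

Information budget: (712 − 255)/195 = 2.3436 bits, so n ≤ 2^2.3436 = 5.076 → at most 5.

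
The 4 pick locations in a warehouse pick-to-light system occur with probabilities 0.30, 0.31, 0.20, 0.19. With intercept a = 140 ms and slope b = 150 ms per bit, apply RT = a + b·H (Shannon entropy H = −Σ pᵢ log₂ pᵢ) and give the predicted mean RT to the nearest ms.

H = 0.30·log₂(1/0.30) + 0.31·log₂(1/0.31) + 0.20·log₂(1/0.20) + 0.19·log₂(1/0.19) = 1.9645 bits.
RT = 140 + 150 × 1.9645 = 434.67 ms.

435 ms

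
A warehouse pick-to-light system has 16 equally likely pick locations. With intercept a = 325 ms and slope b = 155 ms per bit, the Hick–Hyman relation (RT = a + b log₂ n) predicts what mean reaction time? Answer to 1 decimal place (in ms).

945.0 ms

log₂(16) = 4 bits, so RT = 325 + 155 × 4 ≈ 945.000 ms.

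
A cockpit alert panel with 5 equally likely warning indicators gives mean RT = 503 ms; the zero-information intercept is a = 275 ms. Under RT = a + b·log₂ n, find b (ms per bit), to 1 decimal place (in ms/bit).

98.2 ms/bit

log₂(5) = 2.3219 bits.
b = (RT − a)/log₂ n = (503 − 275) / 2.3219 = 98.194 ms/bit.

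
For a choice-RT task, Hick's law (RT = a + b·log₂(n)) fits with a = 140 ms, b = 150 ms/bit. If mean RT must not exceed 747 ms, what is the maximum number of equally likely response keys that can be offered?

16

150·log₂ n ≤ 747 − 140 = 607, giving log₂ n ≤ 4.0467 and n ≤ 16.526. The largest whole number is 16.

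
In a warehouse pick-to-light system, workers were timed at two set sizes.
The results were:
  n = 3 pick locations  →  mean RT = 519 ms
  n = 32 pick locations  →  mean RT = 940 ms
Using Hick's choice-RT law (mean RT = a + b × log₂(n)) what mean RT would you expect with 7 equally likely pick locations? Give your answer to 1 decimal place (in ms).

669.7 ms

RT is linear in log₂ n, so two points fix the line:
  b = (940 − 519) / (log₂ 32 − log₂ 3) = 421 / (5 − 1.5850) = 123.278 ms/bit
  a = 519 − 123.278 × 1.5850 = 323.609 ms
Then RT(7) = 323.609 + 123.278 × log₂ 7 = 323.609 + 123.278 × 2.8074 ≈ 669.694 ms.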